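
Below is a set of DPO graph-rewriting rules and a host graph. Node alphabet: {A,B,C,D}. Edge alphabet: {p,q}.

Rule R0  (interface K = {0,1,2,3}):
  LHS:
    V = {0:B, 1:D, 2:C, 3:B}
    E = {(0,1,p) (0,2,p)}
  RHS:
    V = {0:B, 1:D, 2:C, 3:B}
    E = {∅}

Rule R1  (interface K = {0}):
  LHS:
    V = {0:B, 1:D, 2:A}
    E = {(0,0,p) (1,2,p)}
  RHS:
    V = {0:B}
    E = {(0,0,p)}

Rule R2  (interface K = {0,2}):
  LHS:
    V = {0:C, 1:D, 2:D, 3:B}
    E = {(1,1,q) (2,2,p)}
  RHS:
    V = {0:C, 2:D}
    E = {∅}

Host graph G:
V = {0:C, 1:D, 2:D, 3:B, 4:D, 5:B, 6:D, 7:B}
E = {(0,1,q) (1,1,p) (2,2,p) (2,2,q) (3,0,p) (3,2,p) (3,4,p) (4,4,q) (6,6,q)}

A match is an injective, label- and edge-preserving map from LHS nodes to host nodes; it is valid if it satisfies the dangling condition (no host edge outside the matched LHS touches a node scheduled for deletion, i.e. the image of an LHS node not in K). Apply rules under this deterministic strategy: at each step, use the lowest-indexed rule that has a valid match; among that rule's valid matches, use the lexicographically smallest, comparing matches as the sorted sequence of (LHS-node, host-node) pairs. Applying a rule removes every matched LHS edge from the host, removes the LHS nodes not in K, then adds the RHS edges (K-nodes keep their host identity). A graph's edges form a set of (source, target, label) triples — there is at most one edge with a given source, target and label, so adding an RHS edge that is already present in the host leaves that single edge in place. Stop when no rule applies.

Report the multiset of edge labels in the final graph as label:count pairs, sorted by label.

Answer: p:2 q:3

Steps:
start.  V:8 E:9  edges: 0-q->1 1-p->1 2-p->2 2-q->2 3-p->0 3-p->2 3-p->4 4-q->4 6-q->6
1. fire R0 via {0↦3, 1↦2, 2↦0, 3↦5}  →  V:8 E:7  edges: 0-q->1 1-p->1 2-p->2 2-q->2 3-p->4 4-q->4 6-q->6
2. fire R2 via {0↦0, 1↦6, 2↦1, 3↦5}  →  V:6 E:5  edges: 0-q->1 2-p->2 2-q->2 3-p->4 4-q->4
normal form: no rule applies after step 2
NF edges: [(0, 1, 'q'), (2, 2, 'p'), (2, 2, 'q'), (3, 4, 'p'), (4, 4, 'q')]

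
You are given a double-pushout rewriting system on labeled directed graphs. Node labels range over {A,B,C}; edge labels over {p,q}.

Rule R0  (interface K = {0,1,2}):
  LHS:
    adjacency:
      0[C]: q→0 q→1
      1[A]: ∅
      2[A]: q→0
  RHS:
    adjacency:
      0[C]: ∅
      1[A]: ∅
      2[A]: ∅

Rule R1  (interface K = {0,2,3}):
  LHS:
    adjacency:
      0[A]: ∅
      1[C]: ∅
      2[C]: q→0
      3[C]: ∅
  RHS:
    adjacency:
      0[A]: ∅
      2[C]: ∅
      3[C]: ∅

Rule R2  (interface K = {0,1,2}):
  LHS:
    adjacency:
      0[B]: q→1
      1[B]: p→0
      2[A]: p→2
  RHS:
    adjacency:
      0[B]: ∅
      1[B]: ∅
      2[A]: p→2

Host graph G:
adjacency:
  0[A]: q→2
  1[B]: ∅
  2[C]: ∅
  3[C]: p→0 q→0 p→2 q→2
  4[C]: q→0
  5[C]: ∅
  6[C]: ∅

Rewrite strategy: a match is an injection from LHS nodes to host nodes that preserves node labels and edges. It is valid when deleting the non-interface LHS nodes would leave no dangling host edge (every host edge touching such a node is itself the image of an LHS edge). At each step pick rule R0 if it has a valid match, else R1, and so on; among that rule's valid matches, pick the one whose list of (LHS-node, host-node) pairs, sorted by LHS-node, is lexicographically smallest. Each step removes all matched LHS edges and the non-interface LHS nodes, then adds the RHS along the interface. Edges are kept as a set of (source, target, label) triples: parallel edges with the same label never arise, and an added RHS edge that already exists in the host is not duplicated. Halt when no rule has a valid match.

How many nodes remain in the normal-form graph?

[0] host  ⇒  7 nodes, 6 edges  {0-q->2 3-p->0 3-q->0 3-p->2 3-q->2 4-q->0}
[1] R1 @ {0↦0, 1↦5, 2↦3, 3↦2}  ⇒  6 nodes, 5 edges  {0-q->2 3-p->0 3-p->2 3-q->2 4-q->0}
[2] R1 @ {0↦0, 1↦6, 2↦4, 3↦2}  ⇒  5 nodes, 4 edges  {0-q->2 3-p->0 3-p->2 3-q->2}
final graph: no rule applies after step 2
NF nodes: {0:A, 1:B, 2:C, 3:C, 4:C}

Answer: 5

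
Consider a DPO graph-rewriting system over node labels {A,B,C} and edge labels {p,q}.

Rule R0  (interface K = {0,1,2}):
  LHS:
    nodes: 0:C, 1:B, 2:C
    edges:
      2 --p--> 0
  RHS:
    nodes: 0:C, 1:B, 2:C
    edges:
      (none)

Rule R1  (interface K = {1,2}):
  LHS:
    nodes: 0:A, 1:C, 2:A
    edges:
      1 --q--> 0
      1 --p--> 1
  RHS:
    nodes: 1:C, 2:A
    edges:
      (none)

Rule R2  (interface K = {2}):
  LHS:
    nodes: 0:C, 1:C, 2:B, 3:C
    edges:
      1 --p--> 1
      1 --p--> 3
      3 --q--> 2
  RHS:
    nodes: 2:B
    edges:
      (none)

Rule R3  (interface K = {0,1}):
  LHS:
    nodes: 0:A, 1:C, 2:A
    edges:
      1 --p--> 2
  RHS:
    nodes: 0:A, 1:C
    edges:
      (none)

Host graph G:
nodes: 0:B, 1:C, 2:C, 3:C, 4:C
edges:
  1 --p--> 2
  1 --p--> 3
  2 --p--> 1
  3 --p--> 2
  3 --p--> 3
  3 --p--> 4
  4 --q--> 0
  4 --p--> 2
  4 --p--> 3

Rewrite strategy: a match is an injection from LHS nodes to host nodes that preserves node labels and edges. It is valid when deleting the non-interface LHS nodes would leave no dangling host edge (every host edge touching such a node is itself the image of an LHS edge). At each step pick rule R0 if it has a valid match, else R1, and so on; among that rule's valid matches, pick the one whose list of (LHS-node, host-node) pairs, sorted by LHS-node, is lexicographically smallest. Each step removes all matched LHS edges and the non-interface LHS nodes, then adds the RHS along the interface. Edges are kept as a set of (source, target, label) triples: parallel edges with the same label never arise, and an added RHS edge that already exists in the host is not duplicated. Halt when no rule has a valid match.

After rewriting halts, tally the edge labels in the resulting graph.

Answer: p:1 q:1

Steps:
start.  V:5 E:9  edges: 1-p->2 1-p->3 2-p->1 3-p->2 3-p->3 3-p->4 4-q->0 4-p->2 4-p->3
1. fire R0 via {0↦1, 1↦0, 2↦2}  →  V:5 E:8  edges: 1-p->2 1-p->3 3-p->2 3-p->3 3-p->4 4-q->0 4-p->2 4-p->3
2. fire R0 via {0↦2, 1↦0, 2↦1}  →  V:5 E:7  edges: 1-p->3 3-p->2 3-p->3 3-p->4 4-q->0 4-p->2 4-p->3
3. fire R0 via {0↦2, 1↦0, 2↦3}  →  V:5 E:6  edges: 1-p->3 3-p->3 3-p->4 4-q->0 4-p->2 4-p->3
4. fire R0 via {0↦2, 1↦0, 2↦4}  →  V:5 E:5  edges: 1-p->3 3-p->3 3-p->4 4-q->0 4-p->3
5. fire R0 via {0↦3, 1↦0, 2↦1}  →  V:5 E:4  edges: 3-p->3 3-p->4 4-q->0 4-p->3
6. fire R0 via {0↦3, 1↦0, 2↦4}  →  V:5 E:3  edges: 3-p->3 3-p->4 4-q->0
7. fire R0 via {0↦4, 1↦0, 2↦3}  →  V:5 E:2  edges: 3-p->3 4-q->0
normal form: no rule applies after step 7
NF edges: [(3, 3, 'p'), (4, 0, 'q')]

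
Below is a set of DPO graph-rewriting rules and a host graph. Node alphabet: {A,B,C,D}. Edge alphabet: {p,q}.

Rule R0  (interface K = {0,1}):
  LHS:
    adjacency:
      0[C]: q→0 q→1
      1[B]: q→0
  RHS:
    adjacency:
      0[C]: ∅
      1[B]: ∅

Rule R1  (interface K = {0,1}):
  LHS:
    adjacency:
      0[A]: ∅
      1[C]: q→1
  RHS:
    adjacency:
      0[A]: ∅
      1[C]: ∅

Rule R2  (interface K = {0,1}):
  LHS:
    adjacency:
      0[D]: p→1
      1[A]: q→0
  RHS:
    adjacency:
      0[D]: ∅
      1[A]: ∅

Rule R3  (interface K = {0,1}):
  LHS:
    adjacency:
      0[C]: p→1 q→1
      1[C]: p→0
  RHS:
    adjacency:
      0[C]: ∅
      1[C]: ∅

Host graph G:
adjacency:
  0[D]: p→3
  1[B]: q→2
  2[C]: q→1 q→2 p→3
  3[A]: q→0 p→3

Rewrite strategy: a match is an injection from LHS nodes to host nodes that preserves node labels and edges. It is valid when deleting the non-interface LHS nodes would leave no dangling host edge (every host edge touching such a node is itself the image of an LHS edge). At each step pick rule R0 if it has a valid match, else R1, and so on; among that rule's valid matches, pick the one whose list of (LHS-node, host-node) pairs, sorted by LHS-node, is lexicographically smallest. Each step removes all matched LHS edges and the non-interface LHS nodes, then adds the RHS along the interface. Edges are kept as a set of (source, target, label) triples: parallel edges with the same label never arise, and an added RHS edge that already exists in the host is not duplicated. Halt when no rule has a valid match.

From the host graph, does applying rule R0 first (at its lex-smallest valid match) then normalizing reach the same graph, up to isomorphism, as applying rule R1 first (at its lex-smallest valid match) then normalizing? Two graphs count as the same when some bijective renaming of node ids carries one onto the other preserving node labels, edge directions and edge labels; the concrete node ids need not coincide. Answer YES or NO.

branch R0-first: apply at {0↦2, 1↦1} → |E|=4, then 1 more step(s) → NF |V|=4 |E|=2 V={0:D, 1:B, 2:C, 3:A} E=2-p->3 3-p->3
branch R1-first: apply at {0↦3, 1↦2} → |E|=6, then 1 more step(s) → NF |V|=4 |E|=4 V={0:D, 1:B, 2:C, 3:A} E=1-q->2 2-q->1 2-p->3 3-p->3
graphs not isomorphic

Answer: NO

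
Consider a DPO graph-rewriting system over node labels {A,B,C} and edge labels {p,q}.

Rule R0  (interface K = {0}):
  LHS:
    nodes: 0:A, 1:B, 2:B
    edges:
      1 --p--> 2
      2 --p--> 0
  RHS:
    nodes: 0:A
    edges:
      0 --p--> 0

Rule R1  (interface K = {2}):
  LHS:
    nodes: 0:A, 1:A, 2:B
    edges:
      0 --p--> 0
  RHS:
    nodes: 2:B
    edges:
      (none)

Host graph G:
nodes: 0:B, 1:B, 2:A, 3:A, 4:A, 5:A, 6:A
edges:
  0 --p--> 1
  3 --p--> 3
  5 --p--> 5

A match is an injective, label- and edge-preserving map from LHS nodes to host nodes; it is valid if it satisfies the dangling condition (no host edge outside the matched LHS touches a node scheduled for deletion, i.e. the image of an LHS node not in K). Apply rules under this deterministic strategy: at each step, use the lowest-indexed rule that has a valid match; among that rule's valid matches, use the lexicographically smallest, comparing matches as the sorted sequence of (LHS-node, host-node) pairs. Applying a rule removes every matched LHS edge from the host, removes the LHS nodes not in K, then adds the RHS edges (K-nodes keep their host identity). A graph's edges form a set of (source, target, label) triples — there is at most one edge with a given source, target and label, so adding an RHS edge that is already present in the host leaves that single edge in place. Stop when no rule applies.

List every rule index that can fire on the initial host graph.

R0: no valid match — LHS pattern not found
R1: 12 valid matches — {0↦3, 1↦2, 2↦0}, {0↦3, 1↦2, 2↦1}, {0↦3, 1↦4, 2↦0} (+9 more)

Answer: [R1]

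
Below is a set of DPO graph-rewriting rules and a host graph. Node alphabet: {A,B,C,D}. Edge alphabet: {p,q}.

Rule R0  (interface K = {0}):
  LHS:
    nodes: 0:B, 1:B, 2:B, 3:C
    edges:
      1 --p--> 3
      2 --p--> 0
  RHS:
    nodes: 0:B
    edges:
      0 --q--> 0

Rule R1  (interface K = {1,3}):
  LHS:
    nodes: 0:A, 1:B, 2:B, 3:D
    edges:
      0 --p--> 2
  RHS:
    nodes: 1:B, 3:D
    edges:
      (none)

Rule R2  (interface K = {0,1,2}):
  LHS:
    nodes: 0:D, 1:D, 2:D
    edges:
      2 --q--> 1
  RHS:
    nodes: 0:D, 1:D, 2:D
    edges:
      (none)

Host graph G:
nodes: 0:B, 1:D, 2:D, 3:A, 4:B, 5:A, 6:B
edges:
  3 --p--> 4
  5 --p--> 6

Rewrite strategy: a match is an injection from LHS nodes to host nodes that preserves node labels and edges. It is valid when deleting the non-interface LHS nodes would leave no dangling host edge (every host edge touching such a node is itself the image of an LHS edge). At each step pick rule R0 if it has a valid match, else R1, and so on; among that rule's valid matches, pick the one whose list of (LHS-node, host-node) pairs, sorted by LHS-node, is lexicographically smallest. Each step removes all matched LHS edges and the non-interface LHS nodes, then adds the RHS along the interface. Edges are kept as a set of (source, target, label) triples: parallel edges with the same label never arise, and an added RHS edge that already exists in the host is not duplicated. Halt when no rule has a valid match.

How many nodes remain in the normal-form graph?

Answer: 3

Steps:
[0] host  ⇒  7 nodes, 2 edges  {3-p->4 5-p->6}
[1] R1 @ {0↦3, 1↦0, 2↦4, 3↦1}  ⇒  5 nodes, 1 edges  {5-p->6}
[2] R1 @ {0↦5, 1↦0, 2↦6, 3↦1}  ⇒  3 nodes, 0 edges  {∅}
final graph: no rule applies after step 2
NF nodes: {0:B, 1:D, 2:D}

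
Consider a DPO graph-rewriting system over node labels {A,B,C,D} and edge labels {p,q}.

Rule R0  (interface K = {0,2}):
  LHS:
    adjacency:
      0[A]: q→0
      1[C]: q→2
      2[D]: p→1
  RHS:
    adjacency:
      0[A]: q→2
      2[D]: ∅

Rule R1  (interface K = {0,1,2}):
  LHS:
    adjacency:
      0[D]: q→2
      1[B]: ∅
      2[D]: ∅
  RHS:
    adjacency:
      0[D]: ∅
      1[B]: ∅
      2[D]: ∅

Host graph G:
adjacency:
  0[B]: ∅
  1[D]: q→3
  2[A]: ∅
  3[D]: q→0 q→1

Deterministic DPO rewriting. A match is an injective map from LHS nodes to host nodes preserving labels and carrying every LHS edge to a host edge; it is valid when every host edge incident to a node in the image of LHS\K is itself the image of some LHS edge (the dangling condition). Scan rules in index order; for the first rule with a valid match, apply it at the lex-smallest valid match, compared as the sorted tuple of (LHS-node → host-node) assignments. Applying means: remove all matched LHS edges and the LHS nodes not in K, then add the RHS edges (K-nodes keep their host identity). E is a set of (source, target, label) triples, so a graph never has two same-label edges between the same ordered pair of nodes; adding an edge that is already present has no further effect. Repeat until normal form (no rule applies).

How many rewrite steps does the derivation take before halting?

Answer: 2

Rewrite trace:
[0] host  ⇒  4 nodes, 3 edges  {1-q->3 3-q->0 3-q->1}
[1] R1 @ {0↦1, 1↦0, 2↦3}  ⇒  4 nodes, 2 edges  {3-q->0 3-q->1}
[2] R1 @ {0↦3, 1↦0, 2↦1}  ⇒  4 nodes, 1 edges  {3-q->0}
halt: no rule applies after step 2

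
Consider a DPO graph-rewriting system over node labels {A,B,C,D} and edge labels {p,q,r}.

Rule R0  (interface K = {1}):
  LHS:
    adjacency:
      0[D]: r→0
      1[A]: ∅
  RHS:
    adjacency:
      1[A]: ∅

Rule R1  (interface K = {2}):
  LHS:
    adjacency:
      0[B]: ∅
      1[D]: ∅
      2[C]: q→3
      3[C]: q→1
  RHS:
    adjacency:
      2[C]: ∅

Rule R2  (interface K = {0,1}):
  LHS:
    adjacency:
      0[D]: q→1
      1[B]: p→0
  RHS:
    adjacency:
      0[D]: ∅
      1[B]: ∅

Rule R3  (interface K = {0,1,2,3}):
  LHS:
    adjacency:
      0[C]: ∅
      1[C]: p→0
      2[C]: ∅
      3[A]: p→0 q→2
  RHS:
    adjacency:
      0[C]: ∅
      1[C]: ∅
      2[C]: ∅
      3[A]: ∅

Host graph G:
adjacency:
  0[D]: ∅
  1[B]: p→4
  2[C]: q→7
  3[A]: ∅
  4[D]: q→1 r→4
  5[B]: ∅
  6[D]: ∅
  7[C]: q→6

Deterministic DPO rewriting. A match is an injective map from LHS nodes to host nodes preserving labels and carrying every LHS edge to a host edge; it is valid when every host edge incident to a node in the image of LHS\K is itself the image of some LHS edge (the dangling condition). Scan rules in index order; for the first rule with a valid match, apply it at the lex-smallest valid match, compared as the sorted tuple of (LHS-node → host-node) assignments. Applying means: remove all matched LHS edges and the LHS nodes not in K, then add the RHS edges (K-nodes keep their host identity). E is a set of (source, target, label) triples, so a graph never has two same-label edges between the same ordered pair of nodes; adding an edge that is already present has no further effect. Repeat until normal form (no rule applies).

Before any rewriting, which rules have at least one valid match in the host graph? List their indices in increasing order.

R0: no valid match — 1 raw match, all fail dangling condition
R1: 1 valid match — {0↦5, 1↦6, 2↦2, 3↦7}
R2: 1 valid match — {0↦4, 1↦1}
R3: no valid match — LHS pattern not found

Answer: [R1,R2]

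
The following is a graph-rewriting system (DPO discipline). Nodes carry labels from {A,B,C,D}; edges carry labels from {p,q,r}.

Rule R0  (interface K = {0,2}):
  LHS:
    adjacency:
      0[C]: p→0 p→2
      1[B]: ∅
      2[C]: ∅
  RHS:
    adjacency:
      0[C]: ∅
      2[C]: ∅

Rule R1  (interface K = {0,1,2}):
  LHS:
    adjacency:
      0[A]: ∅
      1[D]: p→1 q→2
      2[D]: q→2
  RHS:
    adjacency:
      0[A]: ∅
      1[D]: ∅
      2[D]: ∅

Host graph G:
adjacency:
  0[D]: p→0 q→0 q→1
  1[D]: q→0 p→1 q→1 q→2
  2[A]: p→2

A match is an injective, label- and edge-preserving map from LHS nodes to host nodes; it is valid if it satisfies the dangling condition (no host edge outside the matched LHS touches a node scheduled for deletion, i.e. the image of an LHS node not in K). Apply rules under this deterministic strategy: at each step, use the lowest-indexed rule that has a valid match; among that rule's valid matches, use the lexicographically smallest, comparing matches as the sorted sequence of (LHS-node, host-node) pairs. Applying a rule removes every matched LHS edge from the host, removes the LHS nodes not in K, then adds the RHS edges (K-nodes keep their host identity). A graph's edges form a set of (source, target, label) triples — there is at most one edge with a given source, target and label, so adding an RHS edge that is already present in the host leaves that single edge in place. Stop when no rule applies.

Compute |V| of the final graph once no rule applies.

start.  V:3 E:8  edges: 0-p->0 0-q->0 0-q->1 1-q->0 1-p->1 1-q->1 1-q->2 2-p->2
1. fire R1 via {0↦2, 1↦0, 2↦1}  →  V:3 E:5  edges: 0-q->0 1-q->0 1-p->1 1-q->2 2-p->2
2. fire R1 via {0↦2, 1↦1, 2↦0}  →  V:3 E:2  edges: 1-q->2 2-p->2
normal form: no rule applies after step 2
NF nodes: {0:D, 1:D, 2:A}

Answer: 3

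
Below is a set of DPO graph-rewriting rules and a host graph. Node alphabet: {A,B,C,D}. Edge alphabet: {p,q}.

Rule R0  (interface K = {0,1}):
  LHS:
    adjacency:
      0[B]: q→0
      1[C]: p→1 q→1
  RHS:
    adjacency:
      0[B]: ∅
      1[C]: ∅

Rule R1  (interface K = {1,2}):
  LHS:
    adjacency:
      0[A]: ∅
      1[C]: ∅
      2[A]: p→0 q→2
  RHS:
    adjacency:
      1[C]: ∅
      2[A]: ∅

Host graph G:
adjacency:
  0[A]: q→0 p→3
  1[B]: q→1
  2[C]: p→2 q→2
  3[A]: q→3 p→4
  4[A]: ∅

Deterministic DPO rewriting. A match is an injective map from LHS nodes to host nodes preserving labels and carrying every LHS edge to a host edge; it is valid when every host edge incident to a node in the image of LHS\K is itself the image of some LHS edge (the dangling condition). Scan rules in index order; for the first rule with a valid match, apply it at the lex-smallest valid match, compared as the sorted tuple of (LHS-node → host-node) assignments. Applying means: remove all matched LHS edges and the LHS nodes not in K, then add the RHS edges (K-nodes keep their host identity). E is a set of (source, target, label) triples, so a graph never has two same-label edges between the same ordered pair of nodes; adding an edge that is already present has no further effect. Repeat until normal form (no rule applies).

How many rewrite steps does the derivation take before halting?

start.  V:5 E:7  edges: 0-q->0 0-p->3 1-q->1 2-p->2 2-q->2 3-q->3 3-p->4
1. fire R0 via {0↦1, 1↦2}  →  V:5 E:4  edges: 0-q->0 0-p->3 3-q->3 3-p->4
2. fire R1 via {0↦4, 1↦2, 2↦3}  →  V:4 E:2  edges: 0-q->0 0-p->3
3. fire R1 via {0↦3, 1↦2, 2↦0}  →  V:3 E:0  edges: ∅
halt: no rule applies after step 3

Answer: 3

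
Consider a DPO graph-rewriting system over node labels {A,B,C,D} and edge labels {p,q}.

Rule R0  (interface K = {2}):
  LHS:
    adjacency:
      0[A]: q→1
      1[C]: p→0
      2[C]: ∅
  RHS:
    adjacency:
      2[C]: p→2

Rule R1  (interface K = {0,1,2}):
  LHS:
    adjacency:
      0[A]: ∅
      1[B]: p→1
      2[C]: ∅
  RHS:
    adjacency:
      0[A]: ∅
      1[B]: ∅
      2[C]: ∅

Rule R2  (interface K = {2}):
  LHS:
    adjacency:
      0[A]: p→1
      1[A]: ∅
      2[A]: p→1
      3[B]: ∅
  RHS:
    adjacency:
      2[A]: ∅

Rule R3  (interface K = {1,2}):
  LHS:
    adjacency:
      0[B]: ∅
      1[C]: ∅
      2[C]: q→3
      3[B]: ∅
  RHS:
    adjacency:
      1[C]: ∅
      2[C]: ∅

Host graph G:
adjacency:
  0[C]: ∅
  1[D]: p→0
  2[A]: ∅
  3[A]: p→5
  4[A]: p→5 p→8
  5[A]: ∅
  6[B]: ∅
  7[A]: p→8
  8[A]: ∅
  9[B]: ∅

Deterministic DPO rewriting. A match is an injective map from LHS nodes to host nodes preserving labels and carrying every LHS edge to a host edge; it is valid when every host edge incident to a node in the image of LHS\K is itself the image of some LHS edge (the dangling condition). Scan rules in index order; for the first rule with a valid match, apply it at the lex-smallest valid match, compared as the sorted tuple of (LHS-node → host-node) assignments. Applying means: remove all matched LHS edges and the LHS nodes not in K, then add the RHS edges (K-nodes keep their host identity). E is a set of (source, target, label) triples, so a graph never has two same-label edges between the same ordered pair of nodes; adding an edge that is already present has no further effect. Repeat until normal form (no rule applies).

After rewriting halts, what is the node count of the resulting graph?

Answer: 4

Steps:
start.  V:10 E:5  edges: 1-p->0 3-p->5 4-p->5 4-p->8 7-p->8
1. fire R2 via {0↦3, 1↦5, 2↦4, 3↦6}  →  V:7 E:3  edges: 1-p->0 4-p->8 7-p->8
2. fire R2 via {0↦4, 1↦8, 2↦7, 3↦9}  →  V:4 E:1  edges: 1-p->0
normal form: no rule applies after step 2
NF nodes: {0:C, 1:D, 2:A, 7:A}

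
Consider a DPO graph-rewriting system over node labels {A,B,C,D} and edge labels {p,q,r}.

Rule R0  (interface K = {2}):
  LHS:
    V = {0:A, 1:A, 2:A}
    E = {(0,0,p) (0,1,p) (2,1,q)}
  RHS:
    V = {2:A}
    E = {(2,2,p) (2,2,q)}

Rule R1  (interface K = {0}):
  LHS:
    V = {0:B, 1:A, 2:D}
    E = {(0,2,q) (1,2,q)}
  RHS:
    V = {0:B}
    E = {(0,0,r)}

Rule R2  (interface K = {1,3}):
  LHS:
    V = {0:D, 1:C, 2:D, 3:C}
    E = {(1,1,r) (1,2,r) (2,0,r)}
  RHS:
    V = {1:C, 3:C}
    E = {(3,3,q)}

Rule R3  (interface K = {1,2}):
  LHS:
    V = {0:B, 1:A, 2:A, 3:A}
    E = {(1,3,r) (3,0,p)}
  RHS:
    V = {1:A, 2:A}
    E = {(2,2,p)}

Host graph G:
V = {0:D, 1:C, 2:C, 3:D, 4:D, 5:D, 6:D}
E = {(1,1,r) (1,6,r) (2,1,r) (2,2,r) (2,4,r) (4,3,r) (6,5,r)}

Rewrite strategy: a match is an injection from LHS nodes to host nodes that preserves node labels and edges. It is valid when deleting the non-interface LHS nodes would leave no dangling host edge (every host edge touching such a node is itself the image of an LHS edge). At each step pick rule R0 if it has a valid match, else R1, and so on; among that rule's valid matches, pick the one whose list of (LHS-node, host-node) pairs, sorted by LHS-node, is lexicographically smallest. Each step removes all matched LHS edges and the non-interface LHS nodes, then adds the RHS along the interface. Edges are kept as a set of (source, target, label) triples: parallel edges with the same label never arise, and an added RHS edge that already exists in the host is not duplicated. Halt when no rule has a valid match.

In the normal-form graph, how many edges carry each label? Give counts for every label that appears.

Answer: q:2 r:1

Steps:
[0] host  ⇒  7 nodes, 7 edges  {1-r->1 1-r->6 2-r->1 2-r->2 2-r->4 4-r->3 6-r->5}
[1] R2 @ {0↦3, 1↦2, 2↦4, 3↦1}  ⇒  5 nodes, 5 edges  {1-q->1 1-r->1 1-r->6 2-r->1 6-r->5}
[2] R2 @ {0↦5, 1↦1, 2↦6, 3↦2}  ⇒  3 nodes, 3 edges  {1-q->1 2-r->1 2-q->2}
normal form: no rule applies after step 2
NF edges: [(1, 1, 'q'), (2, 1, 'r'), (2, 2, 'q')]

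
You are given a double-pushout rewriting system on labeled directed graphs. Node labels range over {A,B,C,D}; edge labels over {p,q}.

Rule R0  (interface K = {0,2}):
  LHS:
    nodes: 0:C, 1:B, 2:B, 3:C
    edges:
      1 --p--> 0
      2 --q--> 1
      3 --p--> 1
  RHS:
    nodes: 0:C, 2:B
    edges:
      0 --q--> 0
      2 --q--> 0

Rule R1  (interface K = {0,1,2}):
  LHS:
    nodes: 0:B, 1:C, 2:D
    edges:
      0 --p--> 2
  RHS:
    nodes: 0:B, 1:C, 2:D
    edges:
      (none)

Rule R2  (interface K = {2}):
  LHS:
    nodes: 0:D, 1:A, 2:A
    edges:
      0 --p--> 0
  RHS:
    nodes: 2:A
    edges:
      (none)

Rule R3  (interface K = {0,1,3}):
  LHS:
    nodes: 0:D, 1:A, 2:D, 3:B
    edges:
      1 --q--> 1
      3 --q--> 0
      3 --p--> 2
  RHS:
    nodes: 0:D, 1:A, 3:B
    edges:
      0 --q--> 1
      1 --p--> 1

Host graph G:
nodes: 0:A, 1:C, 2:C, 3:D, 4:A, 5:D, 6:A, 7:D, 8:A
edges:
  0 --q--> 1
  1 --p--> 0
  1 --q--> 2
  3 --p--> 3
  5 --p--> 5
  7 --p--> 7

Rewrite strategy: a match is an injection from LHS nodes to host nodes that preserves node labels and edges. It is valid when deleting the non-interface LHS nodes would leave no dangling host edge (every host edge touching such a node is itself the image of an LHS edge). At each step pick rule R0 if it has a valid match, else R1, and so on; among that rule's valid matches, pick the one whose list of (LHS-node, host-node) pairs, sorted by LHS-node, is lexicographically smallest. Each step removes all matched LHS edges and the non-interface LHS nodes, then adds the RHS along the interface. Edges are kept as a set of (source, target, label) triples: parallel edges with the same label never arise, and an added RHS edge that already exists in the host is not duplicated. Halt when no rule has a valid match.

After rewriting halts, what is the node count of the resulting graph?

Answer: 3

Derivation:
[0] host  ⇒  9 nodes, 6 edges  {0-q->1 1-p->0 1-q->2 3-p->3 5-p->5 7-p->7}
[1] R2 @ {0↦3, 1↦4, 2↦0}  ⇒  7 nodes, 5 edges  {0-q->1 1-p->0 1-q->2 5-p->5 7-p->7}
[2] R2 @ {0↦5, 1↦6, 2↦0}  ⇒  5 nodes, 4 edges  {0-q->1 1-p->0 1-q->2 7-p->7}
[3] R2 @ {0↦7, 1↦8, 2↦0}  ⇒  3 nodes, 3 edges  {0-q->1 1-p->0 1-q->2}
halt: no rule applies after step 3
NF nodes: {0:A, 1:C, 2:C}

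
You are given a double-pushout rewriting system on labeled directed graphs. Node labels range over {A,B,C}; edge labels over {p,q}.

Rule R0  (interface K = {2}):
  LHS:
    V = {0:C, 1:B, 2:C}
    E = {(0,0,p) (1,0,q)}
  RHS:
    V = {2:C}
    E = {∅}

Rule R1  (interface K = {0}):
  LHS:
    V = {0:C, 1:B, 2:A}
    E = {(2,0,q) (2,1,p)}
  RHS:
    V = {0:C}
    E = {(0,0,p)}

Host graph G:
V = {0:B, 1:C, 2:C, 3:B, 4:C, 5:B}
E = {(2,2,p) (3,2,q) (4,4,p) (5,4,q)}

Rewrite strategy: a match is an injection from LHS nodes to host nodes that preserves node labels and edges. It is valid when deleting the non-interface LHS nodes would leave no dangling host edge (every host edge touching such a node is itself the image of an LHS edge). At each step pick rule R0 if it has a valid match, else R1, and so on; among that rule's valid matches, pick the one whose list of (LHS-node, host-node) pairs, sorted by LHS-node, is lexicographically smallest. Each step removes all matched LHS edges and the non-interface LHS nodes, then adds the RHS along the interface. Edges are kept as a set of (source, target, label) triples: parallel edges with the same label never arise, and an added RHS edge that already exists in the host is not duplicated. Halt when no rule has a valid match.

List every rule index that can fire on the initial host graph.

R0: 4 valid matches — {0↦2, 1↦3, 2↦1}, {0↦2, 1↦3, 2↦4}, {0↦4, 1↦5, 2↦1} (+1 more)
R1: no valid match — LHS pattern not found

Answer: [R0]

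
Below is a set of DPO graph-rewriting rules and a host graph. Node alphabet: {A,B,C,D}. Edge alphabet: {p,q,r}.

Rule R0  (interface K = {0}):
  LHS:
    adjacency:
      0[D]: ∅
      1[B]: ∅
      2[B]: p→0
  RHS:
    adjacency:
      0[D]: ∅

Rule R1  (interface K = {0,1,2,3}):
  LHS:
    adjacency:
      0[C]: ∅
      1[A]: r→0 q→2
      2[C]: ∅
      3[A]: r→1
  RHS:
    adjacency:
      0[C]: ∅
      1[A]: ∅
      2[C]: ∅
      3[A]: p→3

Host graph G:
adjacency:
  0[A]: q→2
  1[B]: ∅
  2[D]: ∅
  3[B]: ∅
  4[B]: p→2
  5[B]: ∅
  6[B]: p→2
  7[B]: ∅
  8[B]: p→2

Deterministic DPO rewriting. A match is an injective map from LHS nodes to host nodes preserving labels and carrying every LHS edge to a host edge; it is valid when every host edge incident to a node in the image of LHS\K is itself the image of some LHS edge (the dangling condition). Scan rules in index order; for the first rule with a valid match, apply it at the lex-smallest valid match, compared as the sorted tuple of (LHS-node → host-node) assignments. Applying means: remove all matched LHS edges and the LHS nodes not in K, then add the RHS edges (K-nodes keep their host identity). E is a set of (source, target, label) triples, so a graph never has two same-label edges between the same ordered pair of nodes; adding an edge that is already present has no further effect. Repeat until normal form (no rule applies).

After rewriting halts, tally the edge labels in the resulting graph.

initial: |V|=9 |E|=4  E = 0-q->2 4-p->2 6-p->2 8-p->2
step 1: apply R0 at {0↦2, 1↦1, 2↦4}  → |V|=7 |E|=3  E = 0-q->2 6-p->2 8-p->2
step 2: apply R0 at {0↦2, 1↦3, 2↦6}  → |V|=5 |E|=2  E = 0-q->2 8-p->2
step 3: apply R0 at {0↦2, 1↦5, 2↦8}  → |V|=3 |E|=1  E = 0-q->2
halt: no rule applies after step 3
NF edges: [(0, 2, 'q')]

Answer: q:1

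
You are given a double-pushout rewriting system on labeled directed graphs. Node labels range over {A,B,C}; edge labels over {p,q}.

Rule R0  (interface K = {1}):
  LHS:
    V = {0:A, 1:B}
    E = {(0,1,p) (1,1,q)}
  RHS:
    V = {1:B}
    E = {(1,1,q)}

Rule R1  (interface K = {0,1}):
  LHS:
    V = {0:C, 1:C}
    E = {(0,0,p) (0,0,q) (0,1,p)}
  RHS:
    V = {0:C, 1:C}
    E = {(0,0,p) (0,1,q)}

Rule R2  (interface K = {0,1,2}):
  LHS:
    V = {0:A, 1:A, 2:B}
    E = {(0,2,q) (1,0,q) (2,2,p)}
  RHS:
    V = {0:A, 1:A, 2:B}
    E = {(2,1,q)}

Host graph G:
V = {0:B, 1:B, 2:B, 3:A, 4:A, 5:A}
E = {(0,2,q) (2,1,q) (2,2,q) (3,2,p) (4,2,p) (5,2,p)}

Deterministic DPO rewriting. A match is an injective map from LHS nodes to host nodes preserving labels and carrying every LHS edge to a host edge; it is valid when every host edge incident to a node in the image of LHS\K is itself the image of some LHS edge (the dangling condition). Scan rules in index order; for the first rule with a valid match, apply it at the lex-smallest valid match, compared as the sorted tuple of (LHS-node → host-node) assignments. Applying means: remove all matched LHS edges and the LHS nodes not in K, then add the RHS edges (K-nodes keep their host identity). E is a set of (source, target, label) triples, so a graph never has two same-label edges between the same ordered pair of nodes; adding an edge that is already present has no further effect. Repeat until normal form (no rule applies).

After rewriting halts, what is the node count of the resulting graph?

Answer: 3

Steps:
initial: |V|=6 |E|=6  E = 0-q->2 2-q->1 2-q->2 3-p->2 4-p->2 5-p->2
step 1: apply R0 at {0↦3, 1↦2}  → |V|=5 |E|=5  E = 0-q->2 2-q->1 2-q->2 4-p->2 5-p->2
step 2: apply R0 at {0↦4, 1↦2}  → |V|=4 |E|=4  E = 0-q->2 2-q->1 2-q->2 5-p->2
step 3: apply R0 at {0↦5, 1↦2}  → |V|=3 |E|=3  E = 0-q->2 2-q->1 2-q->2
final graph: no rule applies after step 3
NF nodes: {0:B, 1:B, 2:B}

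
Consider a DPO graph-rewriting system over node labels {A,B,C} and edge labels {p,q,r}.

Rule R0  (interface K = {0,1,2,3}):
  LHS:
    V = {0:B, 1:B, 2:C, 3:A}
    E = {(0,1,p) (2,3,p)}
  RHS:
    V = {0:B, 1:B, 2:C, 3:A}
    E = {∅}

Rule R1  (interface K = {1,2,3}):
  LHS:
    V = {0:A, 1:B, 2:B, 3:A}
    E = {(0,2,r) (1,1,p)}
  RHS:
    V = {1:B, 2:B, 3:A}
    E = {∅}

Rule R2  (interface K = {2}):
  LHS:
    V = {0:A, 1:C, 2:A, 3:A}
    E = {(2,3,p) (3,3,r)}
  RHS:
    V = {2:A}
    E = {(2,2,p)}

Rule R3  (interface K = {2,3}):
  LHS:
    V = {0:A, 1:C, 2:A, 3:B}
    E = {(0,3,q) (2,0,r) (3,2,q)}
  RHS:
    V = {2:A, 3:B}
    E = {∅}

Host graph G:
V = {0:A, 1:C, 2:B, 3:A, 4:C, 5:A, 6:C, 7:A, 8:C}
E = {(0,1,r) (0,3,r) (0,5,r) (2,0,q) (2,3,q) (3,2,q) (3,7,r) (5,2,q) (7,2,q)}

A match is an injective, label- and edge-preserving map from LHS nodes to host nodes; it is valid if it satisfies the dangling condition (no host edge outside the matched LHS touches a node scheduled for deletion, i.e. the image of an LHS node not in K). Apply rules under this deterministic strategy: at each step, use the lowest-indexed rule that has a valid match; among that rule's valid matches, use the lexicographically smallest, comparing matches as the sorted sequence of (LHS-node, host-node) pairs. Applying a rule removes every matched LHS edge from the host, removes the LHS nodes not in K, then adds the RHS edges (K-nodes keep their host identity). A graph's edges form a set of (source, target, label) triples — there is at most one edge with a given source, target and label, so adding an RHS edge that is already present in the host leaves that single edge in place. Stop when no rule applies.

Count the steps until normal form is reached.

Answer: 2

Derivation:
start.  V:9 E:9  edges: 0-r->1 0-r->3 0-r->5 2-q->0 2-q->3 3-q->2 3-r->7 5-q->2 7-q->2
1. fire R3 via {0↦5, 1↦4, 2↦0, 3↦2}  →  V:7 E:6  edges: 0-r->1 0-r->3 2-q->3 3-q->2 3-r->7 7-q->2
2. fire R3 via {0↦7, 1↦6, 2↦3, 3↦2}  →  V:5 E:3  edges: 0-r->1 0-r->3 3-q->2
normal form: no rule applies after step 2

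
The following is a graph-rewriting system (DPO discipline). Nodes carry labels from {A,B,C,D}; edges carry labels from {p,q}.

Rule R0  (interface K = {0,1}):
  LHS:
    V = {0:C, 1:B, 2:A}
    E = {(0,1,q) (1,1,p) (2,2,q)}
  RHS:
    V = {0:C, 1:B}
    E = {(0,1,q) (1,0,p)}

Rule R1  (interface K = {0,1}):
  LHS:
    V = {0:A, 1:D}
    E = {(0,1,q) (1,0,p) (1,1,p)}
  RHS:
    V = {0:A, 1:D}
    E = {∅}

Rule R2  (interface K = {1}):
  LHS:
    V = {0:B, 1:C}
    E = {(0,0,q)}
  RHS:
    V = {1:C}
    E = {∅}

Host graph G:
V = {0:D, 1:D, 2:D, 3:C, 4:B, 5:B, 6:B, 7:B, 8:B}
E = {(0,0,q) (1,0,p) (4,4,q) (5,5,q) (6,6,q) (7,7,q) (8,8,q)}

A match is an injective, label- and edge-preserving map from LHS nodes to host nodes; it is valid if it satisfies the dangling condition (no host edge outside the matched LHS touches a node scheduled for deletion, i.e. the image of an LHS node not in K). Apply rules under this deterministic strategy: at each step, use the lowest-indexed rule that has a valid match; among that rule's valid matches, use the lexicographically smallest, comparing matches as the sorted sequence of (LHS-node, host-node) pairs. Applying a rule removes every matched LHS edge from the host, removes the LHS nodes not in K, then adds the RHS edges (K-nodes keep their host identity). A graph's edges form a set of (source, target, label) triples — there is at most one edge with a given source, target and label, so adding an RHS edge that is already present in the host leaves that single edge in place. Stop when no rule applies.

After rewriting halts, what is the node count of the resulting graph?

initial: |V|=9 |E|=7  E = 0-q->0 1-p->0 4-q->4 5-q->5 6-q->6 7-q->7 8-q->8
step 1: apply R2 at {0↦4, 1↦3}  → |V|=8 |E|=6  E = 0-q->0 1-p->0 5-q->5 6-q->6 7-q->7 8-q->8
step 2: apply R2 at {0↦5, 1↦3}  → |V|=7 |E|=5  E = 0-q->0 1-p->0 6-q->6 7-q->7 8-q->8
step 3: apply R2 at {0↦6, 1↦3}  → |V|=6 |E|=4  E = 0-q->0 1-p->0 7-q->7 8-q->8
step 4: apply R2 at {0↦7, 1↦3}  → |V|=5 |E|=3  E = 0-q->0 1-p->0 8-q->8
step 5: apply R2 at {0↦8, 1↦3}  → |V|=4 |E|=2  E = 0-q->0 1-p->0
final graph: no rule applies after step 5
NF nodes: {0:D, 1:D, 2:D, 3:C}

Answer: 4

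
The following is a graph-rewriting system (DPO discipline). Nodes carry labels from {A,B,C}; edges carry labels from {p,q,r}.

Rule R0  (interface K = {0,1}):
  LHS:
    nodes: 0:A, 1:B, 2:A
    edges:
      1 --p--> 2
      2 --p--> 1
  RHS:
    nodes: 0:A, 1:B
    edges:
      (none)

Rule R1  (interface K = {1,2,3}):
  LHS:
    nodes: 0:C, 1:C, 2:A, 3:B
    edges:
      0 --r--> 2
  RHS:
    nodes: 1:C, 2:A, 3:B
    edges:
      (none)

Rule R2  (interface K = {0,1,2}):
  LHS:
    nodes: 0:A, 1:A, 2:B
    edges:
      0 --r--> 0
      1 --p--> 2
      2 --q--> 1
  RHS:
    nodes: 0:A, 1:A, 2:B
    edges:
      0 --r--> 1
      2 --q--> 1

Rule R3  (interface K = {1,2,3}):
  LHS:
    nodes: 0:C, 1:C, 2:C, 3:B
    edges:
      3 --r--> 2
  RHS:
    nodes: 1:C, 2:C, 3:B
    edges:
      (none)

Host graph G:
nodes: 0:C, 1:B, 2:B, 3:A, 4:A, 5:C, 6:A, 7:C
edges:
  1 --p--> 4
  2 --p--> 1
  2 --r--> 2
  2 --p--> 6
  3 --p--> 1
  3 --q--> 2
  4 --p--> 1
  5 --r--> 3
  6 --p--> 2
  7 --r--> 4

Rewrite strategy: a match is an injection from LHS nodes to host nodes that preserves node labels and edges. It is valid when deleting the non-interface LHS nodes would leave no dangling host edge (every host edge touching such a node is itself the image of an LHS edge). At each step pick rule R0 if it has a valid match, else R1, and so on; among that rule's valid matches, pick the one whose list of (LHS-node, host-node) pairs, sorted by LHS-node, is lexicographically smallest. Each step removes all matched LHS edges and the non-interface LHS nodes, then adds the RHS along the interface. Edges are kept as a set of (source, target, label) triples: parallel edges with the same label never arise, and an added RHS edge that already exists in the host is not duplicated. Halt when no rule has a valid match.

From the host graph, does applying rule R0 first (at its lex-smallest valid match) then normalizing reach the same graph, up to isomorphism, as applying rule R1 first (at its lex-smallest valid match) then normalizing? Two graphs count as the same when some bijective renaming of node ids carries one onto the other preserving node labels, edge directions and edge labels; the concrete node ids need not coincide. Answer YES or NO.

Answer: YES

Steps:
branch R0-first: apply at {0↦3, 1↦2, 2↦6} → |E|=8, then 3 more step(s) → NF |V|=4 |E|=4 V={0:C, 1:B, 2:B, 3:A} E=2-p->1 2-r->2 3-p->1 3-q->2
branch R1-first: apply at {0↦5, 1↦0, 2↦3, 3↦1} → |E|=9, then 3 more step(s) → NF |V|=4 |E|=4 V={0:C, 1:B, 2:B, 3:A} E=2-p->1 2-r->2 3-p->1 3-q->2
graphs isomorphic (equal up to label-preserving node renaming)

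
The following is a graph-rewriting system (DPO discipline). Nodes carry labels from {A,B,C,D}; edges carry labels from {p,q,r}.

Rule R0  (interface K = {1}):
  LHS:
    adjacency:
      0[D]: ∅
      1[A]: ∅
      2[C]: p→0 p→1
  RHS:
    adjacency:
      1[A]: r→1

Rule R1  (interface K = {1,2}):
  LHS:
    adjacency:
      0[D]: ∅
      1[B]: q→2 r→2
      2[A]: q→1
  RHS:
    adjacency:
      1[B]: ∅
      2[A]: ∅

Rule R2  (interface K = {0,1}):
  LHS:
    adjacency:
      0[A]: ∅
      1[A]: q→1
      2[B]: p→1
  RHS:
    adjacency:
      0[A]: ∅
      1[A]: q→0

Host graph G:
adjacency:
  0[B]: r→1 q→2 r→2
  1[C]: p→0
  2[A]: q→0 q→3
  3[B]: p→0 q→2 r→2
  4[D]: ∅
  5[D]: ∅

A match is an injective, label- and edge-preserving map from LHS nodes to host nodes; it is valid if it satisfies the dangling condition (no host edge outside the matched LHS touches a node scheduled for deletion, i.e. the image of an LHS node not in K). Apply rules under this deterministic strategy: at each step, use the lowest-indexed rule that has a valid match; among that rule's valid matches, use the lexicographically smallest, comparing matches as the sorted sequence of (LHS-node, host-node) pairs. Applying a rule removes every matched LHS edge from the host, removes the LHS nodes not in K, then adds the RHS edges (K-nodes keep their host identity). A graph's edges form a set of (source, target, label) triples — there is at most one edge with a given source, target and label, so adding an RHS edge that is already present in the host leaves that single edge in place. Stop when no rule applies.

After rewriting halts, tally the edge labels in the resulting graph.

Answer: p:2 r:1

Derivation:
initial: |V|=6 |E|=9  E = 0-r->1 0-q->2 0-r->2 1-p->0 2-q->0 2-q->3 3-p->0 3-q->2 3-r->2
step 1: apply R1 at {0↦4, 1↦0, 2↦2}  → |V|=5 |E|=6  E = 0-r->1 1-p->0 2-q->3 3-p->0 3-q->2 3-r->2
step 2: apply R1 at {0↦5, 1↦3, 2↦2}  → |V|=4 |E|=3  E = 0-r->1 1-p->0 3-p->0
final graph: no rule applies after step 2
NF edges: [(0, 1, 'r'), (1, 0, 'p'), (3, 0, 'p')]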